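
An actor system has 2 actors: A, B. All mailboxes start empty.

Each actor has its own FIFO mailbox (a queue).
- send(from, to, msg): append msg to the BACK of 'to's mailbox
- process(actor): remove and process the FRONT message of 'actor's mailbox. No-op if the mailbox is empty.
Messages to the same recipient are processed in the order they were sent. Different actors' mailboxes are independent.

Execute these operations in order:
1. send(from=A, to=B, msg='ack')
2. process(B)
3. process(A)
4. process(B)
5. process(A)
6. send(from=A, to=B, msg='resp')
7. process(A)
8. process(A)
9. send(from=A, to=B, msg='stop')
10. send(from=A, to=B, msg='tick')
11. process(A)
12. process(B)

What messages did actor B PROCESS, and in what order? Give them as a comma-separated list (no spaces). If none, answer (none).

Answer: ack,resp

Derivation:
After 1 (send(from=A, to=B, msg='ack')): A:[] B:[ack]
After 2 (process(B)): A:[] B:[]
After 3 (process(A)): A:[] B:[]
After 4 (process(B)): A:[] B:[]
After 5 (process(A)): A:[] B:[]
After 6 (send(from=A, to=B, msg='resp')): A:[] B:[resp]
After 7 (process(A)): A:[] B:[resp]
After 8 (process(A)): A:[] B:[resp]
After 9 (send(from=A, to=B, msg='stop')): A:[] B:[resp,stop]
After 10 (send(from=A, to=B, msg='tick')): A:[] B:[resp,stop,tick]
After 11 (process(A)): A:[] B:[resp,stop,tick]
After 12 (process(B)): A:[] B:[stop,tick]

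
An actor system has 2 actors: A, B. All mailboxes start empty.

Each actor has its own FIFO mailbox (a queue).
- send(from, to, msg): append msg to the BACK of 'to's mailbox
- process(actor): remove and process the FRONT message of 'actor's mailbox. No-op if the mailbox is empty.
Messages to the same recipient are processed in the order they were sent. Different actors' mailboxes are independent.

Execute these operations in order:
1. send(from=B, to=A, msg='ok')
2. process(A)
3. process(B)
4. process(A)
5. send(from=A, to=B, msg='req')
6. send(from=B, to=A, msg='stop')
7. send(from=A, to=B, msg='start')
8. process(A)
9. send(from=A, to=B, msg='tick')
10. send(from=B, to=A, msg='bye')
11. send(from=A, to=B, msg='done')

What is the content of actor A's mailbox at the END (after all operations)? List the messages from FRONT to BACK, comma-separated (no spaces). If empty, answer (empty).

After 1 (send(from=B, to=A, msg='ok')): A:[ok] B:[]
After 2 (process(A)): A:[] B:[]
After 3 (process(B)): A:[] B:[]
After 4 (process(A)): A:[] B:[]
After 5 (send(from=A, to=B, msg='req')): A:[] B:[req]
After 6 (send(from=B, to=A, msg='stop')): A:[stop] B:[req]
After 7 (send(from=A, to=B, msg='start')): A:[stop] B:[req,start]
After 8 (process(A)): A:[] B:[req,start]
After 9 (send(from=A, to=B, msg='tick')): A:[] B:[req,start,tick]
After 10 (send(from=B, to=A, msg='bye')): A:[bye] B:[req,start,tick]
After 11 (send(from=A, to=B, msg='done')): A:[bye] B:[req,start,tick,done]

Answer: bye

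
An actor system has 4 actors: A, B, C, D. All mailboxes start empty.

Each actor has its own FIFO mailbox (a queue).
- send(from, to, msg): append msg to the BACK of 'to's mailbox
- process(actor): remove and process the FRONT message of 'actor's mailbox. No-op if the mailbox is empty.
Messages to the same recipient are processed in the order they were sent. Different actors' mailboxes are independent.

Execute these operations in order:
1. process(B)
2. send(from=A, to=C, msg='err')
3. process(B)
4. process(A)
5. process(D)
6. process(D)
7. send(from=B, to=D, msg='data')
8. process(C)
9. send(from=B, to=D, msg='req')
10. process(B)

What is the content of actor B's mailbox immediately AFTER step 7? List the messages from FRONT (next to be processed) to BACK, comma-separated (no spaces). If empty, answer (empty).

After 1 (process(B)): A:[] B:[] C:[] D:[]
After 2 (send(from=A, to=C, msg='err')): A:[] B:[] C:[err] D:[]
After 3 (process(B)): A:[] B:[] C:[err] D:[]
After 4 (process(A)): A:[] B:[] C:[err] D:[]
After 5 (process(D)): A:[] B:[] C:[err] D:[]
After 6 (process(D)): A:[] B:[] C:[err] D:[]
After 7 (send(from=B, to=D, msg='data')): A:[] B:[] C:[err] D:[data]

(empty)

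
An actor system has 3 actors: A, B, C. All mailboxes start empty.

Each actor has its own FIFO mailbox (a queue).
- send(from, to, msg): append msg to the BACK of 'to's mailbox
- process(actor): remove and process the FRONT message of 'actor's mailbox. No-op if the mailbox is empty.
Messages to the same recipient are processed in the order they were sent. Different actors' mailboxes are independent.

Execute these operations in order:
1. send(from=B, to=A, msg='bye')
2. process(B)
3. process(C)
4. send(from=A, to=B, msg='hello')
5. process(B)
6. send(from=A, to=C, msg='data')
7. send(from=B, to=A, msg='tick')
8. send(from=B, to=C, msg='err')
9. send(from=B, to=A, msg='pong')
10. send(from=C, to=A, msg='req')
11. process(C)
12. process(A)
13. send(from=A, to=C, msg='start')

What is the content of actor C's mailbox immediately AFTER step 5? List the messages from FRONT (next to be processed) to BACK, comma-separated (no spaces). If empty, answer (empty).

After 1 (send(from=B, to=A, msg='bye')): A:[bye] B:[] C:[]
After 2 (process(B)): A:[bye] B:[] C:[]
After 3 (process(C)): A:[bye] B:[] C:[]
After 4 (send(from=A, to=B, msg='hello')): A:[bye] B:[hello] C:[]
After 5 (process(B)): A:[bye] B:[] C:[]

(empty)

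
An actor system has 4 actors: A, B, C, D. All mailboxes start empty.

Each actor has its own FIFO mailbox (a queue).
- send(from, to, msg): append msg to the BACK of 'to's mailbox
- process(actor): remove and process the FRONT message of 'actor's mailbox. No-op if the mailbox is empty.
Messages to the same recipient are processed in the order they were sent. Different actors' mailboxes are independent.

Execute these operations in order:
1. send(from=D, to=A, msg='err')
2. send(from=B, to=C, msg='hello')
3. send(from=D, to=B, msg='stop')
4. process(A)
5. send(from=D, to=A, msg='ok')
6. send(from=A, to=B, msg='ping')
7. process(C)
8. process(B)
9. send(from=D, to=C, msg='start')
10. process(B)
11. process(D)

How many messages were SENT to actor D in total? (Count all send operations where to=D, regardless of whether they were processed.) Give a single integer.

Answer: 0

Derivation:
After 1 (send(from=D, to=A, msg='err')): A:[err] B:[] C:[] D:[]
After 2 (send(from=B, to=C, msg='hello')): A:[err] B:[] C:[hello] D:[]
After 3 (send(from=D, to=B, msg='stop')): A:[err] B:[stop] C:[hello] D:[]
After 4 (process(A)): A:[] B:[stop] C:[hello] D:[]
After 5 (send(from=D, to=A, msg='ok')): A:[ok] B:[stop] C:[hello] D:[]
After 6 (send(from=A, to=B, msg='ping')): A:[ok] B:[stop,ping] C:[hello] D:[]
After 7 (process(C)): A:[ok] B:[stop,ping] C:[] D:[]
After 8 (process(B)): A:[ok] B:[ping] C:[] D:[]
After 9 (send(from=D, to=C, msg='start')): A:[ok] B:[ping] C:[start] D:[]
After 10 (process(B)): A:[ok] B:[] C:[start] D:[]
After 11 (process(D)): A:[ok] B:[] C:[start] D:[]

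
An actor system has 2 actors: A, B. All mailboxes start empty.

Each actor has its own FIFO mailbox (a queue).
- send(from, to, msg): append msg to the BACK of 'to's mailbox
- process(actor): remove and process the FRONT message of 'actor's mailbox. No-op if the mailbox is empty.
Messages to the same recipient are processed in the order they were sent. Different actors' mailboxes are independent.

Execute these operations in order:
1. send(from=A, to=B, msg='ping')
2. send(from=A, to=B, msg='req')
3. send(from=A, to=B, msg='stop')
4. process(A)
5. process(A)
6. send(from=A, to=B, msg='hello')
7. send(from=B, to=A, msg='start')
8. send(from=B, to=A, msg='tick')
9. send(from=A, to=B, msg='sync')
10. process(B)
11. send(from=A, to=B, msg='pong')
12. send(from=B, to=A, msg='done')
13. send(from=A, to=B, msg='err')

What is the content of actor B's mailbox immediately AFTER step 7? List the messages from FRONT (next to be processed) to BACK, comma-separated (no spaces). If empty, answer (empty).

After 1 (send(from=A, to=B, msg='ping')): A:[] B:[ping]
After 2 (send(from=A, to=B, msg='req')): A:[] B:[ping,req]
After 3 (send(from=A, to=B, msg='stop')): A:[] B:[ping,req,stop]
After 4 (process(A)): A:[] B:[ping,req,stop]
After 5 (process(A)): A:[] B:[ping,req,stop]
After 6 (send(from=A, to=B, msg='hello')): A:[] B:[ping,req,stop,hello]
After 7 (send(from=B, to=A, msg='start')): A:[start] B:[ping,req,stop,hello]

ping,req,stop,hello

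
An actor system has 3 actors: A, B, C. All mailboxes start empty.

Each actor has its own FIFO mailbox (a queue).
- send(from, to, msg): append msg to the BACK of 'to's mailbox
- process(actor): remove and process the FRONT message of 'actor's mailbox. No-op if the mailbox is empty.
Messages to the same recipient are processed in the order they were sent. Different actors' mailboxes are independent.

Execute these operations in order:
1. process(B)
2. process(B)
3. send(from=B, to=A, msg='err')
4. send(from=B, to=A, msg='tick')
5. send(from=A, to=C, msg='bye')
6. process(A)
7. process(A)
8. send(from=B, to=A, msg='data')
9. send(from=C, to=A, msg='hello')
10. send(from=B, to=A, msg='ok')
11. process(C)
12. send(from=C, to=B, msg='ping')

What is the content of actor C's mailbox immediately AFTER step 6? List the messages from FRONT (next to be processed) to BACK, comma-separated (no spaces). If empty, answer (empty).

After 1 (process(B)): A:[] B:[] C:[]
After 2 (process(B)): A:[] B:[] C:[]
After 3 (send(from=B, to=A, msg='err')): A:[err] B:[] C:[]
After 4 (send(from=B, to=A, msg='tick')): A:[err,tick] B:[] C:[]
After 5 (send(from=A, to=C, msg='bye')): A:[err,tick] B:[] C:[bye]
After 6 (process(A)): A:[tick] B:[] C:[bye]

bye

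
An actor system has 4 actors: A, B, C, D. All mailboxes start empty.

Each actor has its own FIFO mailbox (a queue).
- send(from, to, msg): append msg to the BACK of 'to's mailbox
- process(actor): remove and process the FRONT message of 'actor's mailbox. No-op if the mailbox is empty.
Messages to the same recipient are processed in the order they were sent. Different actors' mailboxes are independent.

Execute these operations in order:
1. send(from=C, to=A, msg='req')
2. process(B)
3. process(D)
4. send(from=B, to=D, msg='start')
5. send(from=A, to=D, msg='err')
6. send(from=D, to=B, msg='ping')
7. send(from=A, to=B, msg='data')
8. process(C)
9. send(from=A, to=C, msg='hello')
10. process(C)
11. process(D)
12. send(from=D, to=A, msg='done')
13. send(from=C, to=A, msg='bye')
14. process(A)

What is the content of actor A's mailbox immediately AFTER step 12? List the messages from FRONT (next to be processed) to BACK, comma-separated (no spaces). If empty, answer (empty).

After 1 (send(from=C, to=A, msg='req')): A:[req] B:[] C:[] D:[]
After 2 (process(B)): A:[req] B:[] C:[] D:[]
After 3 (process(D)): A:[req] B:[] C:[] D:[]
After 4 (send(from=B, to=D, msg='start')): A:[req] B:[] C:[] D:[start]
After 5 (send(from=A, to=D, msg='err')): A:[req] B:[] C:[] D:[start,err]
After 6 (send(from=D, to=B, msg='ping')): A:[req] B:[ping] C:[] D:[start,err]
After 7 (send(from=A, to=B, msg='data')): A:[req] B:[ping,data] C:[] D:[start,err]
After 8 (process(C)): A:[req] B:[ping,data] C:[] D:[start,err]
After 9 (send(from=A, to=C, msg='hello')): A:[req] B:[ping,data] C:[hello] D:[start,err]
After 10 (process(C)): A:[req] B:[ping,data] C:[] D:[start,err]
After 11 (process(D)): A:[req] B:[ping,data] C:[] D:[err]
After 12 (send(from=D, to=A, msg='done')): A:[req,done] B:[ping,data] C:[] D:[err]

req,done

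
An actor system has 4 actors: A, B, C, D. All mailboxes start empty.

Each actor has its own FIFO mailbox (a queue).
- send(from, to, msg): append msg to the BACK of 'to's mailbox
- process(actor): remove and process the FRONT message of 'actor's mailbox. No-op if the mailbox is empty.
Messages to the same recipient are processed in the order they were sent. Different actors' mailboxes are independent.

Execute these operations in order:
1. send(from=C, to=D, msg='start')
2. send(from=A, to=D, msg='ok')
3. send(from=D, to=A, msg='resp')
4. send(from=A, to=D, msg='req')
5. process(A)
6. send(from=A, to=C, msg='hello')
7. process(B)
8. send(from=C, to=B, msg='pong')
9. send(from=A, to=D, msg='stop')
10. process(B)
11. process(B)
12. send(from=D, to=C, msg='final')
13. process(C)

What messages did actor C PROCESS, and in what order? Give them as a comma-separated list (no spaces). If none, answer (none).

After 1 (send(from=C, to=D, msg='start')): A:[] B:[] C:[] D:[start]
After 2 (send(from=A, to=D, msg='ok')): A:[] B:[] C:[] D:[start,ok]
After 3 (send(from=D, to=A, msg='resp')): A:[resp] B:[] C:[] D:[start,ok]
After 4 (send(from=A, to=D, msg='req')): A:[resp] B:[] C:[] D:[start,ok,req]
After 5 (process(A)): A:[] B:[] C:[] D:[start,ok,req]
After 6 (send(from=A, to=C, msg='hello')): A:[] B:[] C:[hello] D:[start,ok,req]
After 7 (process(B)): A:[] B:[] C:[hello] D:[start,ok,req]
After 8 (send(from=C, to=B, msg='pong')): A:[] B:[pong] C:[hello] D:[start,ok,req]
After 9 (send(from=A, to=D, msg='stop')): A:[] B:[pong] C:[hello] D:[start,ok,req,stop]
After 10 (process(B)): A:[] B:[] C:[hello] D:[start,ok,req,stop]
After 11 (process(B)): A:[] B:[] C:[hello] D:[start,ok,req,stop]
After 12 (send(from=D, to=C, msg='final')): A:[] B:[] C:[hello,final] D:[start,ok,req,stop]
After 13 (process(C)): A:[] B:[] C:[final] D:[start,ok,req,stop]

Answer: hello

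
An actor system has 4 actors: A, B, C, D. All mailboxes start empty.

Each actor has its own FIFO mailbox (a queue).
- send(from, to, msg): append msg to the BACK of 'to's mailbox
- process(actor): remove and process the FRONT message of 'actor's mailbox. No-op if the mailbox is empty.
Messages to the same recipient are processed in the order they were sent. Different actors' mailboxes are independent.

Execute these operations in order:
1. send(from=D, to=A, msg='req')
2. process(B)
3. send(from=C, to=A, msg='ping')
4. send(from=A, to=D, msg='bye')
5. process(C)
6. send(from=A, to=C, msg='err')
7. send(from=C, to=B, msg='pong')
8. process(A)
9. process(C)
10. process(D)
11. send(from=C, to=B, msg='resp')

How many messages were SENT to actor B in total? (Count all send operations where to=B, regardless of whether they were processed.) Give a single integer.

After 1 (send(from=D, to=A, msg='req')): A:[req] B:[] C:[] D:[]
After 2 (process(B)): A:[req] B:[] C:[] D:[]
After 3 (send(from=C, to=A, msg='ping')): A:[req,ping] B:[] C:[] D:[]
After 4 (send(from=A, to=D, msg='bye')): A:[req,ping] B:[] C:[] D:[bye]
After 5 (process(C)): A:[req,ping] B:[] C:[] D:[bye]
After 6 (send(from=A, to=C, msg='err')): A:[req,ping] B:[] C:[err] D:[bye]
After 7 (send(from=C, to=B, msg='pong')): A:[req,ping] B:[pong] C:[err] D:[bye]
After 8 (process(A)): A:[ping] B:[pong] C:[err] D:[bye]
After 9 (process(C)): A:[ping] B:[pong] C:[] D:[bye]
After 10 (process(D)): A:[ping] B:[pong] C:[] D:[]
After 11 (send(from=C, to=B, msg='resp')): A:[ping] B:[pong,resp] C:[] D:[]

Answer: 2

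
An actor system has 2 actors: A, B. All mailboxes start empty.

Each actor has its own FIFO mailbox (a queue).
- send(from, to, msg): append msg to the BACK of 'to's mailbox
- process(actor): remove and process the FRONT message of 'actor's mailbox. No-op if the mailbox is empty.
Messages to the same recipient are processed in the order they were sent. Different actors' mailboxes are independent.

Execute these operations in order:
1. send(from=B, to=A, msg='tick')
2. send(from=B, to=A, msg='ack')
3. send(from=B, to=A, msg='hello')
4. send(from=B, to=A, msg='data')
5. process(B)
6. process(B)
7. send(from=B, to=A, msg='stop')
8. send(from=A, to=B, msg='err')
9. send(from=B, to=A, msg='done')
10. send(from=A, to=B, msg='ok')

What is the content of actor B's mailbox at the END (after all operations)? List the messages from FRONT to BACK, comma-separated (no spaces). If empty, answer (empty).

Answer: err,ok

Derivation:
After 1 (send(from=B, to=A, msg='tick')): A:[tick] B:[]
After 2 (send(from=B, to=A, msg='ack')): A:[tick,ack] B:[]
After 3 (send(from=B, to=A, msg='hello')): A:[tick,ack,hello] B:[]
After 4 (send(from=B, to=A, msg='data')): A:[tick,ack,hello,data] B:[]
After 5 (process(B)): A:[tick,ack,hello,data] B:[]
After 6 (process(B)): A:[tick,ack,hello,data] B:[]
After 7 (send(from=B, to=A, msg='stop')): A:[tick,ack,hello,data,stop] B:[]
After 8 (send(from=A, to=B, msg='err')): A:[tick,ack,hello,data,stop] B:[err]
After 9 (send(from=B, to=A, msg='done')): A:[tick,ack,hello,data,stop,done] B:[err]
After 10 (send(from=A, to=B, msg='ok')): A:[tick,ack,hello,data,stop,done] B:[err,ok]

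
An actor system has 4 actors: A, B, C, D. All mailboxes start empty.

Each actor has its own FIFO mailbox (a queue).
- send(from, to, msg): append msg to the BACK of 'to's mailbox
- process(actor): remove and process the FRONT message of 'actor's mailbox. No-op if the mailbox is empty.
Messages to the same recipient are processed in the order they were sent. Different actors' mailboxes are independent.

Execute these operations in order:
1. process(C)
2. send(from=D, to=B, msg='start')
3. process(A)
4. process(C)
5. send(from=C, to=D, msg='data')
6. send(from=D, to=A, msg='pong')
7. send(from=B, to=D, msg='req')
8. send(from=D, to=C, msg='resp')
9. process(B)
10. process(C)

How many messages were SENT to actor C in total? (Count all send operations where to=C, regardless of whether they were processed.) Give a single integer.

Answer: 1

Derivation:
After 1 (process(C)): A:[] B:[] C:[] D:[]
After 2 (send(from=D, to=B, msg='start')): A:[] B:[start] C:[] D:[]
After 3 (process(A)): A:[] B:[start] C:[] D:[]
After 4 (process(C)): A:[] B:[start] C:[] D:[]
After 5 (send(from=C, to=D, msg='data')): A:[] B:[start] C:[] D:[data]
After 6 (send(from=D, to=A, msg='pong')): A:[pong] B:[start] C:[] D:[data]
After 7 (send(from=B, to=D, msg='req')): A:[pong] B:[start] C:[] D:[data,req]
After 8 (send(from=D, to=C, msg='resp')): A:[pong] B:[start] C:[resp] D:[data,req]
After 9 (process(B)): A:[pong] B:[] C:[resp] D:[data,req]
After 10 (process(C)): A:[pong] B:[] C:[] D:[data,req]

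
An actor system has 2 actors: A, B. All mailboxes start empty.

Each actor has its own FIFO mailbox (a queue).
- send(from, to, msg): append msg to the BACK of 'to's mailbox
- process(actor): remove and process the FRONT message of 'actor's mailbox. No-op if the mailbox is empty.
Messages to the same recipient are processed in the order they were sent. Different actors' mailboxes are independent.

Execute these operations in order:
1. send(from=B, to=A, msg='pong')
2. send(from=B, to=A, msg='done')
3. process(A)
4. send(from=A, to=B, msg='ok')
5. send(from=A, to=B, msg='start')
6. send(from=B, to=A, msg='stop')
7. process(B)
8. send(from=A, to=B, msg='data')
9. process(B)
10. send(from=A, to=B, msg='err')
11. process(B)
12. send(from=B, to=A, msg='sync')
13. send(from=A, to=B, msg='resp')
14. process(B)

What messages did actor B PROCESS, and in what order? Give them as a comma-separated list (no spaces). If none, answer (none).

After 1 (send(from=B, to=A, msg='pong')): A:[pong] B:[]
After 2 (send(from=B, to=A, msg='done')): A:[pong,done] B:[]
After 3 (process(A)): A:[done] B:[]
After 4 (send(from=A, to=B, msg='ok')): A:[done] B:[ok]
After 5 (send(from=A, to=B, msg='start')): A:[done] B:[ok,start]
After 6 (send(from=B, to=A, msg='stop')): A:[done,stop] B:[ok,start]
After 7 (process(B)): A:[done,stop] B:[start]
After 8 (send(from=A, to=B, msg='data')): A:[done,stop] B:[start,data]
After 9 (process(B)): A:[done,stop] B:[data]
After 10 (send(from=A, to=B, msg='err')): A:[done,stop] B:[data,err]
After 11 (process(B)): A:[done,stop] B:[err]
After 12 (send(from=B, to=A, msg='sync')): A:[done,stop,sync] B:[err]
After 13 (send(from=A, to=B, msg='resp')): A:[done,stop,sync] B:[err,resp]
After 14 (process(B)): A:[done,stop,sync] B:[resp]

Answer: ok,start,data,err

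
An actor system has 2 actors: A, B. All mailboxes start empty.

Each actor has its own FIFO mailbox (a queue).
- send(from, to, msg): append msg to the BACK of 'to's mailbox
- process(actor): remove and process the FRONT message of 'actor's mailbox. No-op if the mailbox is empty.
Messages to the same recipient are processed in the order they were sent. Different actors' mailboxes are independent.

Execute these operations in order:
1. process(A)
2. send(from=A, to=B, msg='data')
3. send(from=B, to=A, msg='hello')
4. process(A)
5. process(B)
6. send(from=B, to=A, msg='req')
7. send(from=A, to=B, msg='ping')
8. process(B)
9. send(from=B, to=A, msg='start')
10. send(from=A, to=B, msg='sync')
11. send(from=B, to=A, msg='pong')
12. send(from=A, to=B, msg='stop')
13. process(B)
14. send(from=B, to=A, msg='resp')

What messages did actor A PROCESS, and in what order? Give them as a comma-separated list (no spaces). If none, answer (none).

Answer: hello

Derivation:
After 1 (process(A)): A:[] B:[]
After 2 (send(from=A, to=B, msg='data')): A:[] B:[data]
After 3 (send(from=B, to=A, msg='hello')): A:[hello] B:[data]
After 4 (process(A)): A:[] B:[data]
After 5 (process(B)): A:[] B:[]
After 6 (send(from=B, to=A, msg='req')): A:[req] B:[]
After 7 (send(from=A, to=B, msg='ping')): A:[req] B:[ping]
After 8 (process(B)): A:[req] B:[]
After 9 (send(from=B, to=A, msg='start')): A:[req,start] B:[]
After 10 (send(from=A, to=B, msg='sync')): A:[req,start] B:[sync]
After 11 (send(from=B, to=A, msg='pong')): A:[req,start,pong] B:[sync]
After 12 (send(from=A, to=B, msg='stop')): A:[req,start,pong] B:[sync,stop]
After 13 (process(B)): A:[req,start,pong] B:[stop]
After 14 (send(from=B, to=A, msg='resp')): A:[req,start,pong,resp] B:[stop]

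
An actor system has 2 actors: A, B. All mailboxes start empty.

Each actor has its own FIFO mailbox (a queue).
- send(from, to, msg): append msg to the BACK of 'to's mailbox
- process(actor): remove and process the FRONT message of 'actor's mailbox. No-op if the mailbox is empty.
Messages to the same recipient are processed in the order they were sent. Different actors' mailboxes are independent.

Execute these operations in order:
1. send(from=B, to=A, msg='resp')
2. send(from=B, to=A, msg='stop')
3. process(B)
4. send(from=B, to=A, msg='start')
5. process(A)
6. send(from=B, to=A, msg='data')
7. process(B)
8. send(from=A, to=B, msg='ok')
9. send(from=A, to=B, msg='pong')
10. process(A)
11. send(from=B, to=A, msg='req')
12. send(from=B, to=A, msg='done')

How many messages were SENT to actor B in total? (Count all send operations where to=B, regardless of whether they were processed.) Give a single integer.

Answer: 2

Derivation:
After 1 (send(from=B, to=A, msg='resp')): A:[resp] B:[]
After 2 (send(from=B, to=A, msg='stop')): A:[resp,stop] B:[]
After 3 (process(B)): A:[resp,stop] B:[]
After 4 (send(from=B, to=A, msg='start')): A:[resp,stop,start] B:[]
After 5 (process(A)): A:[stop,start] B:[]
After 6 (send(from=B, to=A, msg='data')): A:[stop,start,data] B:[]
After 7 (process(B)): A:[stop,start,data] B:[]
After 8 (send(from=A, to=B, msg='ok')): A:[stop,start,data] B:[ok]
After 9 (send(from=A, to=B, msg='pong')): A:[stop,start,data] B:[ok,pong]
After 10 (process(A)): A:[start,data] B:[ok,pong]
After 11 (send(from=B, to=A, msg='req')): A:[start,data,req] B:[ok,pong]
After 12 (send(from=B, to=A, msg='done')): A:[start,data,req,done] B:[ok,pong]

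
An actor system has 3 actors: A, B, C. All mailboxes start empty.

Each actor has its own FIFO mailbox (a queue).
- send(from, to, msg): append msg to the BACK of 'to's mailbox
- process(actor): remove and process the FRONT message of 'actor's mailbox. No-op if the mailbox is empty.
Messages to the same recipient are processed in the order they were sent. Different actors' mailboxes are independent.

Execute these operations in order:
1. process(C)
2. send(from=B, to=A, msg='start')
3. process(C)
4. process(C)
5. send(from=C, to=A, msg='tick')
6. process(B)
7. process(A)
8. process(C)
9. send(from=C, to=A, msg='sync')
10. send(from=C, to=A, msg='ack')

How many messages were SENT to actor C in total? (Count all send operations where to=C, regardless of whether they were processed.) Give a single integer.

Answer: 0

Derivation:
After 1 (process(C)): A:[] B:[] C:[]
After 2 (send(from=B, to=A, msg='start')): A:[start] B:[] C:[]
After 3 (process(C)): A:[start] B:[] C:[]
After 4 (process(C)): A:[start] B:[] C:[]
After 5 (send(from=C, to=A, msg='tick')): A:[start,tick] B:[] C:[]
After 6 (process(B)): A:[start,tick] B:[] C:[]
After 7 (process(A)): A:[tick] B:[] C:[]
After 8 (process(C)): A:[tick] B:[] C:[]
After 9 (send(from=C, to=A, msg='sync')): A:[tick,sync] B:[] C:[]
After 10 (send(from=C, to=A, msg='ack')): A:[tick,sync,ack] B:[] C:[]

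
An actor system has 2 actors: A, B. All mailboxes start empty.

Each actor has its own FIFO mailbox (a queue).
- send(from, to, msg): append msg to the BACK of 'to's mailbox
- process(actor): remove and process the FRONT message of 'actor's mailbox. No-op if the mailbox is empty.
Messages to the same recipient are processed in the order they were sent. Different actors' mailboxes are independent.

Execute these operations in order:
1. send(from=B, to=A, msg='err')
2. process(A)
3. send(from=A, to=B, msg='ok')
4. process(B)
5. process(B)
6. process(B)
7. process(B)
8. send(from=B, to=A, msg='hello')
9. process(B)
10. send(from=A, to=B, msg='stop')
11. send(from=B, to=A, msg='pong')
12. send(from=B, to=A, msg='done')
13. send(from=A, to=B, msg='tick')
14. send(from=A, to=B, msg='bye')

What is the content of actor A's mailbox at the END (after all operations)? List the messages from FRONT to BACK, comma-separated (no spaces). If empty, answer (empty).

After 1 (send(from=B, to=A, msg='err')): A:[err] B:[]
After 2 (process(A)): A:[] B:[]
After 3 (send(from=A, to=B, msg='ok')): A:[] B:[ok]
After 4 (process(B)): A:[] B:[]
After 5 (process(B)): A:[] B:[]
After 6 (process(B)): A:[] B:[]
After 7 (process(B)): A:[] B:[]
After 8 (send(from=B, to=A, msg='hello')): A:[hello] B:[]
After 9 (process(B)): A:[hello] B:[]
After 10 (send(from=A, to=B, msg='stop')): A:[hello] B:[stop]
After 11 (send(from=B, to=A, msg='pong')): A:[hello,pong] B:[stop]
After 12 (send(from=B, to=A, msg='done')): A:[hello,pong,done] B:[stop]
After 13 (send(from=A, to=B, msg='tick')): A:[hello,pong,done] B:[stop,tick]
After 14 (send(from=A, to=B, msg='bye')): A:[hello,pong,done] B:[stop,tick,bye]

Answer: hello,pong,done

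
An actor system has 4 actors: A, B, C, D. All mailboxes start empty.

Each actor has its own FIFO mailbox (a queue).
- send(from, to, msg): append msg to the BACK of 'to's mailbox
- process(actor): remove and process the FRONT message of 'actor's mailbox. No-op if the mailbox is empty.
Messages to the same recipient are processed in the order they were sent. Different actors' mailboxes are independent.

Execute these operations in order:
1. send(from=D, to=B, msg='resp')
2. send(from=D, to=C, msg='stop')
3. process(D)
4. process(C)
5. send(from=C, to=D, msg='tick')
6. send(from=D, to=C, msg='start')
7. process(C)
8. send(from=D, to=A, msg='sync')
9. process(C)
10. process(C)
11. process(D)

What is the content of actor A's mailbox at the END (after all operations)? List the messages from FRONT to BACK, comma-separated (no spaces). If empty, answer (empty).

Answer: sync

Derivation:
After 1 (send(from=D, to=B, msg='resp')): A:[] B:[resp] C:[] D:[]
After 2 (send(from=D, to=C, msg='stop')): A:[] B:[resp] C:[stop] D:[]
After 3 (process(D)): A:[] B:[resp] C:[stop] D:[]
After 4 (process(C)): A:[] B:[resp] C:[] D:[]
After 5 (send(from=C, to=D, msg='tick')): A:[] B:[resp] C:[] D:[tick]
After 6 (send(from=D, to=C, msg='start')): A:[] B:[resp] C:[start] D:[tick]
After 7 (process(C)): A:[] B:[resp] C:[] D:[tick]
After 8 (send(from=D, to=A, msg='sync')): A:[sync] B:[resp] C:[] D:[tick]
After 9 (process(C)): A:[sync] B:[resp] C:[] D:[tick]
After 10 (process(C)): A:[sync] B:[resp] C:[] D:[tick]
After 11 (process(D)): A:[sync] B:[resp] C:[] D:[]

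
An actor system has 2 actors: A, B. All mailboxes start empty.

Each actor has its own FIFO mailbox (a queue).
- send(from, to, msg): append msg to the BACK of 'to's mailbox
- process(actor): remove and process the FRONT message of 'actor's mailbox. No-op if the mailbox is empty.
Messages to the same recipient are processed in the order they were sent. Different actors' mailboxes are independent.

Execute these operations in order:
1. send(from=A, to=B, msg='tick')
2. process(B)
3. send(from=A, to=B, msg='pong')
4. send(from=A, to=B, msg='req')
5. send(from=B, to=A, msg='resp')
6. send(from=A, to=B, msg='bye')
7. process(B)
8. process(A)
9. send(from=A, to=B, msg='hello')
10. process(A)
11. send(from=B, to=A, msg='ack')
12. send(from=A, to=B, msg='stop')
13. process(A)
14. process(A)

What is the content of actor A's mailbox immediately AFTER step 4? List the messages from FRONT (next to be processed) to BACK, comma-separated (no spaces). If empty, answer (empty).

After 1 (send(from=A, to=B, msg='tick')): A:[] B:[tick]
After 2 (process(B)): A:[] B:[]
After 3 (send(from=A, to=B, msg='pong')): A:[] B:[pong]
After 4 (send(from=A, to=B, msg='req')): A:[] B:[pong,req]

(empty)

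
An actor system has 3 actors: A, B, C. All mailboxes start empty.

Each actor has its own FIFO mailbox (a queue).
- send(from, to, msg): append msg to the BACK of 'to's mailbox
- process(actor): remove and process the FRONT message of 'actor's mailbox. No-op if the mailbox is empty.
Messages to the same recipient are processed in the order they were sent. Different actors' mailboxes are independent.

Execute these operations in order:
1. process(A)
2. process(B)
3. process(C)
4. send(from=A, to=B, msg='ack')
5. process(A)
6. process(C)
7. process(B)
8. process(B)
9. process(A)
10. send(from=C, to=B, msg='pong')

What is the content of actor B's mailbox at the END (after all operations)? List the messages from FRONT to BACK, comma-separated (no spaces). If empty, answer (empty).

Answer: pong

Derivation:
After 1 (process(A)): A:[] B:[] C:[]
After 2 (process(B)): A:[] B:[] C:[]
After 3 (process(C)): A:[] B:[] C:[]
After 4 (send(from=A, to=B, msg='ack')): A:[] B:[ack] C:[]
After 5 (process(A)): A:[] B:[ack] C:[]
After 6 (process(C)): A:[] B:[ack] C:[]
After 7 (process(B)): A:[] B:[] C:[]
After 8 (process(B)): A:[] B:[] C:[]
After 9 (process(A)): A:[] B:[] C:[]
After 10 (send(from=C, to=B, msg='pong')): A:[] B:[pong] C:[]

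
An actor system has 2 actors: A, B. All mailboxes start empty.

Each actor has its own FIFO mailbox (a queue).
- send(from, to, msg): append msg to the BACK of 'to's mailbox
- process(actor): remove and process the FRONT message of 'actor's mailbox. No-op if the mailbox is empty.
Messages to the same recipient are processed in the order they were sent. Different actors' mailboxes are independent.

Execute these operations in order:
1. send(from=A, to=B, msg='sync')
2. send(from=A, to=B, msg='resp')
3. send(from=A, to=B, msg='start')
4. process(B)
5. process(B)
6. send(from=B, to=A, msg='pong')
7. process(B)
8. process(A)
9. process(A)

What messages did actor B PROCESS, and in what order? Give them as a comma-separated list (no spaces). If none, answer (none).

Answer: sync,resp,start

Derivation:
After 1 (send(from=A, to=B, msg='sync')): A:[] B:[sync]
After 2 (send(from=A, to=B, msg='resp')): A:[] B:[sync,resp]
After 3 (send(from=A, to=B, msg='start')): A:[] B:[sync,resp,start]
After 4 (process(B)): A:[] B:[resp,start]
After 5 (process(B)): A:[] B:[start]
After 6 (send(from=B, to=A, msg='pong')): A:[pong] B:[start]
After 7 (process(B)): A:[pong] B:[]
After 8 (process(A)): A:[] B:[]
After 9 (process(A)): A:[] B:[]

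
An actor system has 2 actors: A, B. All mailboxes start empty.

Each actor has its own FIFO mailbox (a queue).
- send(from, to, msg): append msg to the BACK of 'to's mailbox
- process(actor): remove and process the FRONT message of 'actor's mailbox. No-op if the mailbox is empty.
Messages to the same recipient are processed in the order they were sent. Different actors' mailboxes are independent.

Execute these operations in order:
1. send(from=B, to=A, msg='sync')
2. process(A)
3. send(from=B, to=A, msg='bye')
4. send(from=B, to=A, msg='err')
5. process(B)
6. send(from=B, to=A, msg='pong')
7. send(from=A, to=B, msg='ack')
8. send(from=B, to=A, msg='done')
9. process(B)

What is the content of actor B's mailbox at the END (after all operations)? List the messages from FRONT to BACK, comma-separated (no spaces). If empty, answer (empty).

After 1 (send(from=B, to=A, msg='sync')): A:[sync] B:[]
After 2 (process(A)): A:[] B:[]
After 3 (send(from=B, to=A, msg='bye')): A:[bye] B:[]
After 4 (send(from=B, to=A, msg='err')): A:[bye,err] B:[]
After 5 (process(B)): A:[bye,err] B:[]
After 6 (send(from=B, to=A, msg='pong')): A:[bye,err,pong] B:[]
After 7 (send(from=A, to=B, msg='ack')): A:[bye,err,pong] B:[ack]
After 8 (send(from=B, to=A, msg='done')): A:[bye,err,pong,done] B:[ack]
After 9 (process(B)): A:[bye,err,pong,done] B:[]

Answer: (empty)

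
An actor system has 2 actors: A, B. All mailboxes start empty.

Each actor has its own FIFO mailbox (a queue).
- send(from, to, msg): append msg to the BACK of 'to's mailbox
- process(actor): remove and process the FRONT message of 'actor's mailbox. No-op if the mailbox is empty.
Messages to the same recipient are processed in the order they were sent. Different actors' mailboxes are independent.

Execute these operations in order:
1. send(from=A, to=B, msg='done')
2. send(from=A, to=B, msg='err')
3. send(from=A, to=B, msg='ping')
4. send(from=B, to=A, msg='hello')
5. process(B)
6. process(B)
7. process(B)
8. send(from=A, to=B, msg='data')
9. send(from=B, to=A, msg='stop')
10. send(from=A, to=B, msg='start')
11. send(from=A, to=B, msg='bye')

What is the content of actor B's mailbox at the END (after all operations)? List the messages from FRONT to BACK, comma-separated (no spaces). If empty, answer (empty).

Answer: data,start,bye

Derivation:
After 1 (send(from=A, to=B, msg='done')): A:[] B:[done]
After 2 (send(from=A, to=B, msg='err')): A:[] B:[done,err]
After 3 (send(from=A, to=B, msg='ping')): A:[] B:[done,err,ping]
After 4 (send(from=B, to=A, msg='hello')): A:[hello] B:[done,err,ping]
After 5 (process(B)): A:[hello] B:[err,ping]
After 6 (process(B)): A:[hello] B:[ping]
After 7 (process(B)): A:[hello] B:[]
After 8 (send(from=A, to=B, msg='data')): A:[hello] B:[data]
After 9 (send(from=B, to=A, msg='stop')): A:[hello,stop] B:[data]
After 10 (send(from=A, to=B, msg='start')): A:[hello,stop] B:[data,start]
After 11 (send(from=A, to=B, msg='bye')): A:[hello,stop] B:[data,start,bye]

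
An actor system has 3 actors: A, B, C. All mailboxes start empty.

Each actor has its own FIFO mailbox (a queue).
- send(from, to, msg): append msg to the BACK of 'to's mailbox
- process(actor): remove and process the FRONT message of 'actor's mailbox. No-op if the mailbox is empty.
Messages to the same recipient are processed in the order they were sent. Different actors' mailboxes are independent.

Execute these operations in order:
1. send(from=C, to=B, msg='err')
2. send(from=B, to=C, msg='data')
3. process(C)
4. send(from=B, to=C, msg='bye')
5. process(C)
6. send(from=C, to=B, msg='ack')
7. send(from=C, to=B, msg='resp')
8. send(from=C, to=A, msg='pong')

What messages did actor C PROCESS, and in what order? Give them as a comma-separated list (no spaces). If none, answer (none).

Answer: data,bye

Derivation:
After 1 (send(from=C, to=B, msg='err')): A:[] B:[err] C:[]
After 2 (send(from=B, to=C, msg='data')): A:[] B:[err] C:[data]
After 3 (process(C)): A:[] B:[err] C:[]
After 4 (send(from=B, to=C, msg='bye')): A:[] B:[err] C:[bye]
After 5 (process(C)): A:[] B:[err] C:[]
After 6 (send(from=C, to=B, msg='ack')): A:[] B:[err,ack] C:[]
After 7 (send(from=C, to=B, msg='resp')): A:[] B:[err,ack,resp] C:[]
After 8 (send(from=C, to=A, msg='pong')): A:[pong] B:[err,ack,resp] C:[]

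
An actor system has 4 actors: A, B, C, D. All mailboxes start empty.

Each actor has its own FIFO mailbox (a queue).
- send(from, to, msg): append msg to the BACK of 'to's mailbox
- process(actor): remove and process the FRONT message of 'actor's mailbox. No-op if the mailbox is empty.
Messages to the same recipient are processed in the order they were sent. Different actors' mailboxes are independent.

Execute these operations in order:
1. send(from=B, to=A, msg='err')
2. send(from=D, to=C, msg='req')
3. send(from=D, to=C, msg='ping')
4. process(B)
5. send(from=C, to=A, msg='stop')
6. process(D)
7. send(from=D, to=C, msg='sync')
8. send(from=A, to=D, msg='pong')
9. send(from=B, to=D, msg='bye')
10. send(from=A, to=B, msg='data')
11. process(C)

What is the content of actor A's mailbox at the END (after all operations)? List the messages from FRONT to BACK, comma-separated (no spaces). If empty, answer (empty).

After 1 (send(from=B, to=A, msg='err')): A:[err] B:[] C:[] D:[]
After 2 (send(from=D, to=C, msg='req')): A:[err] B:[] C:[req] D:[]
After 3 (send(from=D, to=C, msg='ping')): A:[err] B:[] C:[req,ping] D:[]
After 4 (process(B)): A:[err] B:[] C:[req,ping] D:[]
After 5 (send(from=C, to=A, msg='stop')): A:[err,stop] B:[] C:[req,ping] D:[]
After 6 (process(D)): A:[err,stop] B:[] C:[req,ping] D:[]
After 7 (send(from=D, to=C, msg='sync')): A:[err,stop] B:[] C:[req,ping,sync] D:[]
After 8 (send(from=A, to=D, msg='pong')): A:[err,stop] B:[] C:[req,ping,sync] D:[pong]
After 9 (send(from=B, to=D, msg='bye')): A:[err,stop] B:[] C:[req,ping,sync] D:[pong,bye]
After 10 (send(from=A, to=B, msg='data')): A:[err,stop] B:[data] C:[req,ping,sync] D:[pong,bye]
After 11 (process(C)): A:[err,stop] B:[data] C:[ping,sync] D:[pong,bye]

Answer: err,stop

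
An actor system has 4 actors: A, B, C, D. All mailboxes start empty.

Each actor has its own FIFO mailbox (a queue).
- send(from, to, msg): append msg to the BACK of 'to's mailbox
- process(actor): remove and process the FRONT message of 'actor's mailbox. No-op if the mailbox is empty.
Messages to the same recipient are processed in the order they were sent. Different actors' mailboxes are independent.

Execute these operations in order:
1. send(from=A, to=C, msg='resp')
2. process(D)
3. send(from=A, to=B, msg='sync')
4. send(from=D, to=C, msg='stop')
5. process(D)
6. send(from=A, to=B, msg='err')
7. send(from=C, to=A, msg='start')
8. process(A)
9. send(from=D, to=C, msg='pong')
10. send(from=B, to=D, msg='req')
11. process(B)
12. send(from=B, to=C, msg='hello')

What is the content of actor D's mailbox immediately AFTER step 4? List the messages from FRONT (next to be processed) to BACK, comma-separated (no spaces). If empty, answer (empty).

After 1 (send(from=A, to=C, msg='resp')): A:[] B:[] C:[resp] D:[]
After 2 (process(D)): A:[] B:[] C:[resp] D:[]
After 3 (send(from=A, to=B, msg='sync')): A:[] B:[sync] C:[resp] D:[]
After 4 (send(from=D, to=C, msg='stop')): A:[] B:[sync] C:[resp,stop] D:[]

(empty)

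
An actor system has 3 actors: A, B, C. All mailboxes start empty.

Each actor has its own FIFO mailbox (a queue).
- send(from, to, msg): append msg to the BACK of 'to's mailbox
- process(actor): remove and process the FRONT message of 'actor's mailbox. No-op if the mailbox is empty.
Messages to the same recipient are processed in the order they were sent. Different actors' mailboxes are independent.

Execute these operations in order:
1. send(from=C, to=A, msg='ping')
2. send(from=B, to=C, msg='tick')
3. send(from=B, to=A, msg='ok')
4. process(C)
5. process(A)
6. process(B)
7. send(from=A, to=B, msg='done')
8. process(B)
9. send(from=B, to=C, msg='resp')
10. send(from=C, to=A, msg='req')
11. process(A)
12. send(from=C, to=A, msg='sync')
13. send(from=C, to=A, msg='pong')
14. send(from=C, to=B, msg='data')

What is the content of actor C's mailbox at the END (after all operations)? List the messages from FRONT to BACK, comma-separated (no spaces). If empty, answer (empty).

Answer: resp

Derivation:
After 1 (send(from=C, to=A, msg='ping')): A:[ping] B:[] C:[]
After 2 (send(from=B, to=C, msg='tick')): A:[ping] B:[] C:[tick]
After 3 (send(from=B, to=A, msg='ok')): A:[ping,ok] B:[] C:[tick]
After 4 (process(C)): A:[ping,ok] B:[] C:[]
After 5 (process(A)): A:[ok] B:[] C:[]
After 6 (process(B)): A:[ok] B:[] C:[]
After 7 (send(from=A, to=B, msg='done')): A:[ok] B:[done] C:[]
After 8 (process(B)): A:[ok] B:[] C:[]
After 9 (send(from=B, to=C, msg='resp')): A:[ok] B:[] C:[resp]
After 10 (send(from=C, to=A, msg='req')): A:[ok,req] B:[] C:[resp]
After 11 (process(A)): A:[req] B:[] C:[resp]
After 12 (send(from=C, to=A, msg='sync')): A:[req,sync] B:[] C:[resp]
After 13 (send(from=C, to=A, msg='pong')): A:[req,sync,pong] B:[] C:[resp]
After 14 (send(from=C, to=B, msg='data')): A:[req,sync,pong] B:[data] C:[resp]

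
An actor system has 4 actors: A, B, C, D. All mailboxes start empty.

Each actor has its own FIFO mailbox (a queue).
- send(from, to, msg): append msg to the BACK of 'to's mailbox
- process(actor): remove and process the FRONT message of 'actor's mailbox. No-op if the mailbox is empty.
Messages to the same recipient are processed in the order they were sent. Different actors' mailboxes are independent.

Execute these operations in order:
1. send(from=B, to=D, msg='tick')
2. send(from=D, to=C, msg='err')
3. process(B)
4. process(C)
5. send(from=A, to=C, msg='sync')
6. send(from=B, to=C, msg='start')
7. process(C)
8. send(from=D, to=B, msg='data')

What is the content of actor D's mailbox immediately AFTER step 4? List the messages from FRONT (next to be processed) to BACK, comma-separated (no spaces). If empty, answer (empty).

After 1 (send(from=B, to=D, msg='tick')): A:[] B:[] C:[] D:[tick]
After 2 (send(from=D, to=C, msg='err')): A:[] B:[] C:[err] D:[tick]
After 3 (process(B)): A:[] B:[] C:[err] D:[tick]
After 4 (process(C)): A:[] B:[] C:[] D:[tick]

tick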